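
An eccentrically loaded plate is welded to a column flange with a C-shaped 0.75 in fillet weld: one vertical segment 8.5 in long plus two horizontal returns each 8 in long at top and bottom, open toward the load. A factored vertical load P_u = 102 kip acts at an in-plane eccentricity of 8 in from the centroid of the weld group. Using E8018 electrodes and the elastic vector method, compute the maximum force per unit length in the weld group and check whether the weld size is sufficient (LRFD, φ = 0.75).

E80XX → F_EXX = 80 ksi.
Total weld length L_w = 24.5 in. Treat welds as unit-width lines.
Centroid: x̄ = 2×8×4 / 24.5 = 2.612 in from the vertical weld.
Polar moment about centroid: J = I_x + I_y = [8.5³/12 + 2×8×4.25²] + [8.5×2.612² + 2(8³/12 + 8×1.388²)] = 514.3 in³.
Direct shear f_v = P/L_w = 102 / 24.5 = 4.163 kip/in (vertical).
Torsion M = P·e = 102 × 8 = 816 kip·in.
Critical point at (x, y) = (5.388, 4.25) from centroid. f_tx = M·y/J = 6.743 kip/in; f_ty = M·x/J = 8.548 kip/in.
Resultant f_max = √[f_tx² + (f_v + f_ty)²] = √[6.743² + (4.163 + 8.548)²] = 14.39 kip/in.
Capacity per unit length: φr_n = 0.75 × 0.6 × 80 × (0.707 × 0.75) = 19.09 kip/in.
14.39 ≤ 19.09 → adequate.

f_max ≈ 14.4 kip/in; adequate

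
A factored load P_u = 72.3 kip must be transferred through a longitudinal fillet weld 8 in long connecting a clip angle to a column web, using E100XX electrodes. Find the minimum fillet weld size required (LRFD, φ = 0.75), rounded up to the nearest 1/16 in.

w = 5/16 in

E100XX → F_EXX = 100 ksi.
Total weld length L = 8 in.
Required throat t_e = P_u / (φ × 0.6 F_EXX × L) = 72.3 / (0.75 × 0.6 × 100 × 8) = 0.2008 in.
Required leg w = t_e / 0.707 = 0.2841 in → use 5/16 in.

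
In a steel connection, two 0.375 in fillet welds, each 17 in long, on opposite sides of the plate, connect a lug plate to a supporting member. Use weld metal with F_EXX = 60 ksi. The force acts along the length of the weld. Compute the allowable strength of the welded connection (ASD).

Effective throat t_e = 0.707 × 0.375 = 0.2651 in.
Total length L = 34 in; A_we = 0.2651 × 34 = 9.014 in².
F_nw = 0.6 F_EXX = 0.6 × 60 = 36 ksi.
R_n = 36 × 9.014 = 324.5 kip; R_n/Ω = 324.5/2.0 = 162.3 kip.

R_n/Ω ≈ 162 kip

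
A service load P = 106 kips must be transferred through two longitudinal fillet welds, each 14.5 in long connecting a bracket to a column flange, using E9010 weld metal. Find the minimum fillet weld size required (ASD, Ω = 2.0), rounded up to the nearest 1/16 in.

E90XX → F_EXX = 90 ksi.
Total weld length L = 29 in.
Required throat t_e = P × Ω / (0.6 F_EXX × L) = 106 × 2.0 / (0.6 × 90 × 29) = 0.1354 in.
Required leg w = t_e / 0.707 = 0.1915 in → use 1/4 in.

w = 1/4 in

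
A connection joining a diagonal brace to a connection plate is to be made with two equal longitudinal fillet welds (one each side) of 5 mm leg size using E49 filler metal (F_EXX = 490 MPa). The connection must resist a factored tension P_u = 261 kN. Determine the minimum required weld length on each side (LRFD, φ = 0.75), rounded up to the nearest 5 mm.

L = 170 mm on each side

Throat t_e = 0.707 × 5 = 3.535 mm.
φr_n = 0.75 × 0.6 × 490 × 3.535 × 10⁻³ = 0.7795 kN/mm.
L_req = P_u / φr_n = 261 / 0.7795 = 334.8 mm total.
Per side: 334.8 / 2 = 167.4 mm.
Round up → use L = 170 mm on each side.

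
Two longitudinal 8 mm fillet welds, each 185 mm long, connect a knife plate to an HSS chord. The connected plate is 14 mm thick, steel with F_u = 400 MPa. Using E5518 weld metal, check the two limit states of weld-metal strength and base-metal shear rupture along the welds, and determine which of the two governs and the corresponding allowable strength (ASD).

E55XX → F_EXX = 550 MPa.
t_e = 0.707 × 8 = 5.656 mm; L = 370 mm.
Weld metal: R_n/Ω = (1/2.0) × 0.6 × 550 × 5.656 × 370 × 10⁻³ = 345.3 kN.
Base metal (shear rupture): R_n/Ω = (1/2.0) × 0.6 × 400 × 14 × 370 × 10⁻³ = 621.6 kN.
Governing: weld metal.

R_n/Ω ≈ 345 kN (weld metal governs)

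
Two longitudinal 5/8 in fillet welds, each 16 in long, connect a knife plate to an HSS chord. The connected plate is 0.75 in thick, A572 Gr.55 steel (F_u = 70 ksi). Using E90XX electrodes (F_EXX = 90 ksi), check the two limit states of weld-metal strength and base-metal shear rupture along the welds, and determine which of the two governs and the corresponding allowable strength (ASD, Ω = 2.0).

t_e = 0.707 × 0.625 = 0.4419 in; L = 32 in.
Weld metal: R_n/Ω = (1/2.0) × 0.6 × 90 × 0.4419 × 32 = 381.8 kip.
Base metal (shear rupture): R_n/Ω = (1/2.0) × 0.6 × 70 × 0.75 × 32 = 504 kip.
Governing: weld metal.

R_n/Ω ≈ 382 kip (weld metal governs)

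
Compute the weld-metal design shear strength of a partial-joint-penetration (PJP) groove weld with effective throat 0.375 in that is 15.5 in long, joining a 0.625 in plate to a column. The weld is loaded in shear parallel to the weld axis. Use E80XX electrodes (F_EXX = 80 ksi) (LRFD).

φR_n ≈ 209 kip

Effective throat (given) t_e = 0.375 in.
A_we = 0.375 × 15.5 = 5.812 in².
F_nw = 0.6 F_EXX = 48 ksi.
φR_n = 0.75 × 48 × 5.812 = 209.2 kip.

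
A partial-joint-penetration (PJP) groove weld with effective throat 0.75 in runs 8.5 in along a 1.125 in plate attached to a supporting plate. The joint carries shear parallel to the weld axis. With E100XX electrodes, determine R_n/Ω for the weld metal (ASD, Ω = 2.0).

R_n/Ω ≈ 191 kip

E100XX → F_EXX = 100 ksi.
Effective throat (given) t_e = 0.75 in.
A_we = 0.75 × 8.5 = 6.375 in².
F_nw = 0.6 F_EXX = 60 ksi.
R_n/Ω = (60 × 6.375) / 2.0 = 191.2 kip.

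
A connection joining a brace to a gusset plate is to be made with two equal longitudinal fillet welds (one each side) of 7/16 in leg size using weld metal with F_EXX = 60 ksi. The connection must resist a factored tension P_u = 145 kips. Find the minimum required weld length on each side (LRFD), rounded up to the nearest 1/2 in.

Throat t_e = 0.707 × 0.4375 = 0.3093 in.
φr_n = 0.75 × 0.6 × 60 × 0.3093 = 8.351 kips/in.
L_req = P_u / φr_n = 145 / 8.351 = 17.36 in total.
Per side: 17.36 / 2 = 8.681 in.
Round up → use L = 9 in on each side.

L = 9 in on each side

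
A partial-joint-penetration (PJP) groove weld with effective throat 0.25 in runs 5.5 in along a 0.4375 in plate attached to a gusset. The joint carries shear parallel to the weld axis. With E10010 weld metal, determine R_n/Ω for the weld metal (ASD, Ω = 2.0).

E100XX → F_EXX = 100 ksi.
Effective throat (given) t_e = 0.25 in.
A_we = 0.25 × 5.5 = 1.375 in².
F_nw = 0.6 F_EXX = 60 ksi.
R_n/Ω = (60 × 1.375) / 2.0 = 41.25 kip.

R_n/Ω ≈ 41.2 kip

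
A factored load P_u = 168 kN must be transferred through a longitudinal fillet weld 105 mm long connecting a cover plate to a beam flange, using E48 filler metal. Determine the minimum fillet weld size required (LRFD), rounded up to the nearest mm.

w = 11 mm

E48XX → F_EXX = 480 MPa.
Total weld length L = 105 mm.
Required throat t_e = P_u / (φ × 0.6 F_EXX × L) = 168 / (0.75 × 0.6 × 480 × 105 × 10⁻³) = 7.407 mm.
Required leg w = t_e / 0.707 = 10.48 mm → use 11 mm.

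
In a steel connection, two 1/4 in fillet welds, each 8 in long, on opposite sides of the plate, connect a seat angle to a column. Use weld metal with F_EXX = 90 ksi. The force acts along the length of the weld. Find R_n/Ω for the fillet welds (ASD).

Effective throat t_e = 0.707 × 0.25 = 0.1767 in.
Total length L = 16 in; A_we = 0.1767 × 16 = 2.828 in².
F_nw = 0.6 F_EXX = 0.6 × 90 = 54 ksi.
R_n = 54 × 2.828 = 152.7 kip; R_n/Ω = 152.7/2.0 = 76.36 kip.

R_n/Ω ≈ 76.4 kip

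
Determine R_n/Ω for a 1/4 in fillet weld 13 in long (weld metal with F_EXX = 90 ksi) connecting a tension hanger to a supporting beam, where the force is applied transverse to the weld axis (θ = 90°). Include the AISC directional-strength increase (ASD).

t_e = 0.707 × 0.25 = 0.1767 in; A_we = 0.1767 × 13 = 2.298 in².
Directional factor: 1.0 + 0.5 sin^1.5(90°) = 1.5.
F_nw = 0.6 × 90 × 1.5 = 81 ksi.
R_n/Ω = (81 × 2.298) / 2.0 = 93.06 kip.

R_n/Ω ≈ 93.1 kip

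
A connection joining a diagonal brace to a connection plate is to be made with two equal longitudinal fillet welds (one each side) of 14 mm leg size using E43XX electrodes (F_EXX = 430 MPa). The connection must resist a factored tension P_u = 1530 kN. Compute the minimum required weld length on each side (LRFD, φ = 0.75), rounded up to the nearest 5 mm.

Throat t_e = 0.707 × 14 = 9.898 mm.
φr_n = 0.75 × 0.6 × 430 × 9.898 × 10⁻³ = 1.915 kN/mm.
L_req = P_u / φr_n = 1530 / 1.915 = 798.8 mm total.
Per side: 798.8 / 2 = 399.4 mm.
Round up → use L = 400 mm on each side.

L = 400 mm on each side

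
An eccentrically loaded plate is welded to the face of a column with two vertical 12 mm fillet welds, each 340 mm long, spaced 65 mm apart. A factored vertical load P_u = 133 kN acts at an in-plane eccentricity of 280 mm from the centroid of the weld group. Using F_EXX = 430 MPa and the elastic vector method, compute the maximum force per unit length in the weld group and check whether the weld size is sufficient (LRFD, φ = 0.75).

Total weld length L_w = 680 mm. Treat welds as unit-width lines.
Polar moment about centroid: J = 2[d³/12 + d(b/2)²] = 2[340³/12 + 340×32.5²] = 7269000 mm³.
Direct shear f_v = P/L_w = 133×10³ / 680 = 195.6 N/mm (vertical).
Torsion M = P·e = 133×10³ × 280 = 37240000 N·mm.
Critical point at (x, y) = (32.5, 170) from centroid. f_tx = M·y/J = 870.9 N/mm; f_ty = M·x/J = 166.5 N/mm.
Resultant f_max = √[f_tx² + (f_v + f_ty)²] = √[870.9² + (195.6 + 166.5)²] = 943.2 N/mm.
Capacity per unit length: φr_n = 0.75 × 0.6 × 430 × (0.707 × 12) = 1642 N/mm.
943.2 ≤ 1642 → adequate.

f_max ≈ 943 N/mm; adequate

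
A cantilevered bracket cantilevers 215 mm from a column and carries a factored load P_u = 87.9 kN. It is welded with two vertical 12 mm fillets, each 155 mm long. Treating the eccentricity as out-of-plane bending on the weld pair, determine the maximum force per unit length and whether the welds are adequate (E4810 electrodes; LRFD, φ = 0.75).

f_max ≈ 2380 N/mm; NOT adequate

E48XX → F_EXX = 480 MPa.
L_w = 2 × 155 = 310 mm; section modulus (unit throat) S = 2 × L²/6 = 8008 mm².
Direct shear f_v = P/L_w = 87.9×10³/310 = 283.5 N/mm.
Moment M = P × e = 87.9×10³ × 215 = 18898000 N·mm; bending f_b = M/S = 2360 N/mm.
f_max = √(f_v² + f_b²) = √(283.5² + 2360²) = 2377 N/mm.
φr_n = 0.75 × 0.6 × 480 × (0.707 × 12) = 1833 N/mm → NOT adequate.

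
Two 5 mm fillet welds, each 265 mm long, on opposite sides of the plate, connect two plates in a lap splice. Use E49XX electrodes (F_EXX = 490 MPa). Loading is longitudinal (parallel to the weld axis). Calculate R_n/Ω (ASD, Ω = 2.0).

R_n/Ω ≈ 275 kN

Effective throat t_e = 0.707 × 5 = 3.535 mm.
Total length L = 530 mm; A_we = 3.535 × 530 = 1874 mm².
F_nw = 0.6 F_EXX = 0.6 × 490 = 294 MPa.
R_n = 294 × 1874 × 10⁻³ = 550.8 kN; R_n/Ω = 550.8/2.0 = 275.4 kN.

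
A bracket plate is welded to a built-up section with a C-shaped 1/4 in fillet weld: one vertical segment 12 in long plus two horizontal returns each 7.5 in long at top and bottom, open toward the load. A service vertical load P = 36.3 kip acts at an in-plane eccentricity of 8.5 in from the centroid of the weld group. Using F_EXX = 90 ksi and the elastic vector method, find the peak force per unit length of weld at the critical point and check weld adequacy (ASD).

Total weld length L_w = 27 in. Treat welds as unit-width lines.
Centroid: x̄ = 2×7.5×3.75 / 27 = 2.083 in from the vertical weld.
Polar moment about centroid: J = I_x + I_y = [12³/12 + 2×7.5×6²] + [12×2.083² + 2(7.5³/12 + 7.5×1.667²)] = 848.1 in³.
Direct shear f_v = P/L_w = 36.3 / 27 = 1.344 kip/in (vertical).
Torsion M = P·e = 36.3 × 8.5 = 308.55 kip·in.
Critical point at (x, y) = (5.417, 6) from centroid. f_tx = M·y/J = 2.183 kip/in; f_ty = M·x/J = 1.971 kip/in.
Resultant f_max = √[f_tx² + (f_v + f_ty)²] = √[2.183² + (1.344 + 1.971)²] = 3.969 kip/in.
Capacity per unit length: r_n/Ω = (1/2.0) × 0.6 × 90 × (0.707 × 0.25) = 4.772 kip/in.
3.969 ≤ 4.772 → adequate.

f_max ≈ 3.97 kip/in; adequate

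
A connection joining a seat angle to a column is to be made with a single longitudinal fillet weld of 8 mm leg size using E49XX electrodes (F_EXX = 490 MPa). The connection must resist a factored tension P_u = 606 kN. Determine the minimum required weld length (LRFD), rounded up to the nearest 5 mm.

L = 490 mm

Throat t_e = 0.707 × 8 = 5.656 mm.
φr_n = 0.75 × 0.6 × 490 × 5.656 × 10⁻³ = 1.247 kN/mm.
L_req = P_u / φr_n = 606 / 1.247 = 485.9 mm total.
Round up → use L = 490 mm.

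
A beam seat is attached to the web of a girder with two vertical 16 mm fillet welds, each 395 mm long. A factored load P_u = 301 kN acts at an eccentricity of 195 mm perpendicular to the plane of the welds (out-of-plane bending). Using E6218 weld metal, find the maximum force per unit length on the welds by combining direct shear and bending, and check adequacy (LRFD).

f_max ≈ 1190 N/mm; adequate

E62XX → F_EXX = 620 MPa.
L_w = 2 × 395 = 790 mm; section modulus (unit throat) S = 2 × L²/6 = 52010 mm².
Direct shear f_v = P/L_w = 301×10³/790 = 381 N/mm.
Moment M = P × e = 301×10³ × 195 = 58695000 N·mm; bending f_b = M/S = 1129 N/mm.
f_max = √(f_v² + f_b²) = √(381² + 1129²) = 1191 N/mm.
φr_n = 0.75 × 0.6 × 620 × (0.707 × 16) = 3156 N/mm → adequate.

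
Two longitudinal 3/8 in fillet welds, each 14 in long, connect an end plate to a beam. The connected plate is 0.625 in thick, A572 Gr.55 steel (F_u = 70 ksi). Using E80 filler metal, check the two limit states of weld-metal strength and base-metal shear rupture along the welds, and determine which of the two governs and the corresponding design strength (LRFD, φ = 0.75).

E80XX → F_EXX = 80 ksi.
t_e = 0.707 × 0.375 = 0.2651 in; L = 28 in.
Weld metal: φR_n = 0.75 × 0.6 × 80 × 0.2651 × 28 = 267.2 kip.
Base metal (shear rupture): φR_n = 0.75 × 0.6 × 70 × 0.625 × 28 = 551.2 kip.
Governing: weld metal.

φR_n ≈ 267 kip (weld metal governs)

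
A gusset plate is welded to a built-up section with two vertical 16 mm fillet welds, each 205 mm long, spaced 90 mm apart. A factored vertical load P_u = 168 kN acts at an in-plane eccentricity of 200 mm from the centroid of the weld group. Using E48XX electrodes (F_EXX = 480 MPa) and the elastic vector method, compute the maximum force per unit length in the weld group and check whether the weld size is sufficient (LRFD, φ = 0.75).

f_max ≈ 1860 N/mm; adequate

Total weld length L_w = 410 mm. Treat welds as unit-width lines.
Polar moment about centroid: J = 2[d³/12 + d(b/2)²] = 2[205³/12 + 205×45²] = 2266000 mm³.
Direct shear f_v = P/L_w = 168×10³ / 410 = 409.8 N/mm (vertical).
Torsion M = P·e = 168×10³ × 200 = 33600000 N·mm.
Critical point at (x, y) = (45, 102.5) from centroid. f_tx = M·y/J = 1520 N/mm; f_ty = M·x/J = 667.2 N/mm.
Resultant f_max = √[f_tx² + (f_v + f_ty)²] = √[1520² + (409.8 + 667.2)²] = 1863 N/mm.
Capacity per unit length: φr_n = 0.75 × 0.6 × 480 × (0.707 × 16) = 2443 N/mm.
1863 ≤ 2443 → adequate.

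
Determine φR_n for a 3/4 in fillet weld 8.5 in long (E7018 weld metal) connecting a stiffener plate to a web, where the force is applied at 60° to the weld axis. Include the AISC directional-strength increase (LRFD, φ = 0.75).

E70XX → F_EXX = 70 ksi.
t_e = 0.707 × 0.75 = 0.5302 in; A_we = 0.5302 × 8.5 = 4.507 in².
Directional factor: 1.0 + 0.5 sin^1.5(60°) = 1.403.
F_nw = 0.6 × 70 × 1.403 = 58.92 ksi.
φR_n = 0.75 × 58.92 × 4.507 = 199.2 kip.

φR_n ≈ 199 kip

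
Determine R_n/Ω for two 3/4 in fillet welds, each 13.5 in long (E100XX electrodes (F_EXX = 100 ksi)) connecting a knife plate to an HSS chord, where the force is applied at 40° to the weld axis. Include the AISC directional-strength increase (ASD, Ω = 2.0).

R_n/Ω ≈ 540 kips

t_e = 0.707 × 0.75 = 0.5302 in; A_we = 0.5302 × 27 = 14.32 in².
Directional factor: 1.0 + 0.5 sin^1.5(40°) = 1.258.
F_nw = 0.6 × 100 × 1.258 = 75.46 ksi.
R_n/Ω = (75.46 × 14.32) / 2.0 = 540.2 kips.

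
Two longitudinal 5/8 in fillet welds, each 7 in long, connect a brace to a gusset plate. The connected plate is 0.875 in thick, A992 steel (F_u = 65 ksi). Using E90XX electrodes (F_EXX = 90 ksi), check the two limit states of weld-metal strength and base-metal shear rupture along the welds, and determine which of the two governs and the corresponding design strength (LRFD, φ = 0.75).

t_e = 0.707 × 0.625 = 0.4419 in; L = 14 in.
Weld metal: φR_n = 0.75 × 0.6 × 90 × 0.4419 × 14 = 250.5 kips.
Base metal (shear rupture): φR_n = 0.75 × 0.6 × 65 × 0.875 × 14 = 358.3 kips.
Governing: weld metal.

φR_n ≈ 251 kips (weld metal governs)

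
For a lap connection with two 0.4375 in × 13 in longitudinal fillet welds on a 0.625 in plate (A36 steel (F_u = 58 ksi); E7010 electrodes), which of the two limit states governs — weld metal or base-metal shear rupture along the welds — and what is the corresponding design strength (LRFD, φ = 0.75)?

φR_n ≈ 253 kip (weld metal governs)

E70XX → F_EXX = 70 ksi.
t_e = 0.707 × 0.4375 = 0.3093 in; L = 26 in.
Weld metal: φR_n = 0.75 × 0.6 × 70 × 0.3093 × 26 = 253.3 kip.
Base metal (shear rupture): φR_n = 0.75 × 0.6 × 58 × 0.625 × 26 = 424.1 kip.
Governing: weld metal.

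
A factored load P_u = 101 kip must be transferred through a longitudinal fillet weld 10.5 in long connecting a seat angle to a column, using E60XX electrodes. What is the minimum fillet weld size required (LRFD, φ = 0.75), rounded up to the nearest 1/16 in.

w = 9/16 in

E60XX → F_EXX = 60 ksi.
Total weld length L = 10.5 in.
Required throat t_e = P_u / (φ × 0.6 F_EXX × L) = 101 / (0.75 × 0.6 × 60 × 10.5) = 0.3563 in.
Required leg w = t_e / 0.707 = 0.5039 in → use 9/16 in.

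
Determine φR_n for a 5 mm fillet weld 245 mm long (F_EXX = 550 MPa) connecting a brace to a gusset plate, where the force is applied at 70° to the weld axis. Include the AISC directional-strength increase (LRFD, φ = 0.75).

φR_n ≈ 312 kN

t_e = 0.707 × 5 = 3.535 mm; A_we = 3.535 × 245 = 866.1 mm².
Directional factor: 1.0 + 0.5 sin^1.5(70°) = 1.455.
F_nw = 0.6 × 550 × 1.455 = 480.3 MPa.
φR_n = 0.75 × 480.3 × 866.1 × 10⁻³ = 312 kN.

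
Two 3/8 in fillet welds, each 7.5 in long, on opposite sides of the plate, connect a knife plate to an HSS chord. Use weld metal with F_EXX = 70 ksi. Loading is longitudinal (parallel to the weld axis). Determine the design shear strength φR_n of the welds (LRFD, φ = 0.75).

Effective throat t_e = 0.707 × 0.375 = 0.2651 in.
Total length L = 15 in; A_we = 0.2651 × 15 = 3.977 in².
F_nw = 0.6 F_EXX = 0.6 × 70 = 42 ksi.
φR_n = 0.75 × 42 × 3.977 = 125.3 kips.

φR_n ≈ 125 kips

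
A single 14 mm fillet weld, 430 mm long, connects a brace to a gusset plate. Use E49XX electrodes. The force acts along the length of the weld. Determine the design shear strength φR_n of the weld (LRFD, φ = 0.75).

φR_n ≈ 938 kN

E49XX → F_EXX = 490 MPa.
Effective throat t_e = 0.707 × 14 = 9.898 mm.
Total length L = 430 mm; A_we = 9.898 × 430 = 4256 mm².
F_nw = 0.6 F_EXX = 0.6 × 490 = 294 MPa.
φR_n = 0.75 × 294 × 4256 × 10⁻³ = 938.5 kN.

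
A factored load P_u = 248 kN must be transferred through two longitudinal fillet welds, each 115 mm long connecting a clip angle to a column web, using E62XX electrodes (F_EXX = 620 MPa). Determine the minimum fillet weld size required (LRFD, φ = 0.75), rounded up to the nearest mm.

w = 6 mm

Total weld length L = 230 mm.
Required throat t_e = P_u / (φ × 0.6 F_EXX × L) = 248 / (0.75 × 0.6 × 620 × 230 × 10⁻³) = 3.865 mm.
Required leg w = t_e / 0.707 = 5.466 mm → use 6 mm.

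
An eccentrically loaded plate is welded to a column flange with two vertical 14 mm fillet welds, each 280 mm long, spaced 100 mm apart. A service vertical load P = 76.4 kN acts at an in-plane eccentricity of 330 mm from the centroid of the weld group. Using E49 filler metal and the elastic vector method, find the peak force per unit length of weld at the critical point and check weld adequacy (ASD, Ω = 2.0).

f_max ≈ 797 N/mm; adequate

E49XX → F_EXX = 490 MPa.
Total weld length L_w = 560 mm. Treat welds as unit-width lines.
Polar moment about centroid: J = 2[d³/12 + d(b/2)²] = 2[280³/12 + 280×50²] = 5059000 mm³.
Direct shear f_v = P/L_w = 76.4×10³ / 560 = 136.4 N/mm (vertical).
Torsion M = P·e = 76.4×10³ × 330 = 25212000 N·mm.
Critical point at (x, y) = (50, 140) from centroid. f_tx = M·y/J = 697.7 N/mm; f_ty = M·x/J = 249.2 N/mm.
Resultant f_max = √[f_tx² + (f_v + f_ty)²] = √[697.7² + (136.4 + 249.2)²] = 797.2 N/mm.
Capacity per unit length: r_n/Ω = (1/2.0) × 0.6 × 490 × (0.707 × 14) = 1455 N/mm.
797.2 ≤ 1455 → adequate.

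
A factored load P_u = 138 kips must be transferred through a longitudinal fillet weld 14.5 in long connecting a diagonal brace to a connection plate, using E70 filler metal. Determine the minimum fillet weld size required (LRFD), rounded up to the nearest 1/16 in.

w = 7/16 in

E70XX → F_EXX = 70 ksi.
Total weld length L = 14.5 in.
Required throat t_e = P_u / (φ × 0.6 F_EXX × L) = 138 / (0.75 × 0.6 × 70 × 14.5) = 0.3021 in.
Required leg w = t_e / 0.707 = 0.4273 in → use 7/16 in.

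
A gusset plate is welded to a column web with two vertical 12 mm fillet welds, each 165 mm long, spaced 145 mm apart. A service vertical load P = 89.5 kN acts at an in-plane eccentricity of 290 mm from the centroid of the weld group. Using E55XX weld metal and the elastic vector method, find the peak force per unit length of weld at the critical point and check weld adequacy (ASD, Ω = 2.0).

f_max ≈ 1340 N/mm; adequate

E55XX → F_EXX = 550 MPa.
Total weld length L_w = 330 mm. Treat welds as unit-width lines.
Polar moment about centroid: J = 2[d³/12 + d(b/2)²] = 2[165³/12 + 165×72.5²] = 2483000 mm³.
Direct shear f_v = P/L_w = 89.5×10³ / 330 = 271.2 N/mm (vertical).
Torsion M = P·e = 89.5×10³ × 290 = 25955000 N·mm.
Critical point at (x, y) = (72.5, 82.5) from centroid. f_tx = M·y/J = 862.3 N/mm; f_ty = M·x/J = 757.8 N/mm.
Resultant f_max = √[f_tx² + (f_v + f_ty)²] = √[862.3² + (271.2 + 757.8)²] = 1343 N/mm.
Capacity per unit length: r_n/Ω = (1/2.0) × 0.6 × 550 × (0.707 × 12) = 1400 N/mm.
1343 ≤ 1400 → adequate.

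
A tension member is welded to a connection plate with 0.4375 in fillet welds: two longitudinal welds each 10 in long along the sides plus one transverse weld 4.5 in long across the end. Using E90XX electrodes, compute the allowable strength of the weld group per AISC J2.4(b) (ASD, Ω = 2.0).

E90XX → F_EXX = 90 ksi.
t_e = 0.707 × 0.4375 = 0.3093 in.
R_nwl = 0.6 × 90 × 0.3093 × 20 = 334.1 kips (longitudinal, 2 welds).
R_nwt = 0.6 × 90 × 0.3093 × 4.5 = 75.16 kips (transverse, base value).
(i) R_nwl + R_nwt = 409.2 kips; (ii) 0.85 R_nwl + 1.5 R_nwt = 396.7 kips.
R_n = max = 409.2 kips [governs: (i)]; R_n/Ω = 204.6 kips.

R_n/Ω ≈ 205 kips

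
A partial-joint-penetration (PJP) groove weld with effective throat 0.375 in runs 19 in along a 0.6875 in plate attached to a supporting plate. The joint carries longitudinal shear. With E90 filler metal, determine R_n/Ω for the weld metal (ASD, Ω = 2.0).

R_n/Ω ≈ 192 kip

E90XX → F_EXX = 90 ksi.
Effective throat (given) t_e = 0.375 in.
A_we = 0.375 × 19 = 7.125 in².
F_nw = 0.6 F_EXX = 54 ksi.
R_n/Ω = (54 × 7.125) / 2.0 = 192.4 kip.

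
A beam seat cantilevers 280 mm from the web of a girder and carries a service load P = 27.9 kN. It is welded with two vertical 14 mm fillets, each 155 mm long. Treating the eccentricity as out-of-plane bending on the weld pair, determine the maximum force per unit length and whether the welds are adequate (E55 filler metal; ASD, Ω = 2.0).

f_max ≈ 980 N/mm; adequate

E55XX → F_EXX = 550 MPa.
L_w = 2 × 155 = 310 mm; section modulus (unit throat) S = 2 × L²/6 = 8008 mm².
Direct shear f_v = P/L_w = 27.9×10³/310 = 90 N/mm.
Moment M = P × e = 27.9×10³ × 280 = 7812000 N·mm; bending f_b = M/S = 975.5 N/mm.
f_max = √(f_v² + f_b²) = √(90² + 975.5²) = 979.6 N/mm.
r_n/Ω = (1/2.0) × 0.6 × 550 × (0.707 × 14) = 1633 N/mm → adequate.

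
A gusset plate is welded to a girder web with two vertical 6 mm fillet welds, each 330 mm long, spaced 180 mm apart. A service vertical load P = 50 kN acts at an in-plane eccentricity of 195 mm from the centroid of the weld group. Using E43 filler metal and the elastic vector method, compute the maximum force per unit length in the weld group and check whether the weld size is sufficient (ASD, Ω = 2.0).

f_max ≈ 209 N/mm; adequate

E43XX → F_EXX = 430 MPa.
Total weld length L_w = 660 mm. Treat welds as unit-width lines.
Polar moment about centroid: J = 2[d³/12 + d(b/2)²] = 2[330³/12 + 330×90²] = 11340000 mm³.
Direct shear f_v = P/L_w = 50×10³ / 660 = 75.76 N/mm (vertical).
Torsion M = P·e = 50×10³ × 195 = 9750000 N·mm.
Critical point at (x, y) = (90, 165) from centroid. f_tx = M·y/J = 141.9 N/mm; f_ty = M·x/J = 77.41 N/mm.
Resultant f_max = √[f_tx² + (f_v + f_ty)²] = √[141.9² + (75.76 + 77.41)²] = 208.8 N/mm.
Capacity per unit length: r_n/Ω = (1/2.0) × 0.6 × 430 × (0.707 × 6) = 547.2 N/mm.
208.8 ≤ 547.2 → adequate.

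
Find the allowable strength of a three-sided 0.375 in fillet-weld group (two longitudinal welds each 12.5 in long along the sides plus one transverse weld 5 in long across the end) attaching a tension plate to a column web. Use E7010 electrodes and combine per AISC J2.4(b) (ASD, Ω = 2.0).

R_n/Ω ≈ 167 kip

E70XX → F_EXX = 70 ksi.
t_e = 0.707 × 0.375 = 0.2651 in.
R_nwl = 0.6 × 70 × 0.2651 × 25 = 278.4 kip (longitudinal, 2 welds).
R_nwt = 0.6 × 70 × 0.2651 × 5 = 55.68 kip (transverse, base value).
(i) R_nwl + R_nwt = 334.1 kip; (ii) 0.85 R_nwl + 1.5 R_nwt = 320.1 kip.
R_n = max = 334.1 kip [governs: (i)]; R_n/Ω = 167 kip.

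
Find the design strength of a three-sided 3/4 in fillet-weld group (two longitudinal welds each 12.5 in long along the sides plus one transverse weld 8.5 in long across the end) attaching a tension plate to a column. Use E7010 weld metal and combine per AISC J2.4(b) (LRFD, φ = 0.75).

φR_n ≈ 568 kips

E70XX → F_EXX = 70 ksi.
t_e = 0.707 × 0.75 = 0.5302 in.
R_nwl = 0.6 × 70 × 0.5302 × 25 = 556.8 kips (longitudinal, 2 welds).
R_nwt = 0.6 × 70 × 0.5302 × 8.5 = 189.3 kips (transverse, base value).
(i) R_nwl + R_nwt = 746.1 kips; (ii) 0.85 R_nwl + 1.5 R_nwt = 757.2 kips.
R_n = max = 757.2 kips [governs: (ii)]; φR_n = 567.9 kips.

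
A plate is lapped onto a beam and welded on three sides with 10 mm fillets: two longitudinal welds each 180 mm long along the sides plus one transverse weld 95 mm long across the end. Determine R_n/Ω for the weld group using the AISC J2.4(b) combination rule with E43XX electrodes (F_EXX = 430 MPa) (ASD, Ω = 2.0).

R_n/Ω ≈ 415 kN

t_e = 0.707 × 10 = 7.07 mm.
R_nwl = 0.6 × 430 × 7.07 × 360 × 10⁻³ = 656.7 kN (longitudinal, 2 welds).
R_nwt = 0.6 × 430 × 7.07 × 95 × 10⁻³ = 173.3 kN (transverse, base value).
(i) R_nwl + R_nwt = 829.9 kN; (ii) 0.85 R_nwl + 1.5 R_nwt = 818.1 kN.
R_n = max = 829.9 kN [governs: (i)]; R_n/Ω = 415 kN.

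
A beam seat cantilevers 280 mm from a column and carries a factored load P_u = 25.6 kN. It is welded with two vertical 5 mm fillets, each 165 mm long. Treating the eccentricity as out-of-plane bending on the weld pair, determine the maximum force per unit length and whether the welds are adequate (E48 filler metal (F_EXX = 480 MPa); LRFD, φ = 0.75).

L_w = 2 × 165 = 330 mm; section modulus (unit throat) S = 2 × L²/6 = 9075 mm².
Direct shear f_v = P/L_w = 25.6×10³/330 = 77.58 N/mm.
Moment M = P × e = 25.6×10³ × 280 = 7168000 N·mm; bending f_b = M/S = 789.9 N/mm.
f_max = √(f_v² + f_b²) = √(77.58² + 789.9²) = 793.7 N/mm.
φr_n = 0.75 × 0.6 × 480 × (0.707 × 5) = 763.6 N/mm → NOT adequate.

f_max ≈ 794 N/mm; NOT adequate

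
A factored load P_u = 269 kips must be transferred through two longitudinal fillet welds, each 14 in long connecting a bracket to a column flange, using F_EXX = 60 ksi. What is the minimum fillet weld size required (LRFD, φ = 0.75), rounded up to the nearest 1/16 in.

Total weld length L = 28 in.
Required throat t_e = P_u / (φ × 0.6 F_EXX × L) = 269 / (0.75 × 0.6 × 60 × 28) = 0.3558 in.
Required leg w = t_e / 0.707 = 0.5033 in → use 9/16 in.

w = 9/16 in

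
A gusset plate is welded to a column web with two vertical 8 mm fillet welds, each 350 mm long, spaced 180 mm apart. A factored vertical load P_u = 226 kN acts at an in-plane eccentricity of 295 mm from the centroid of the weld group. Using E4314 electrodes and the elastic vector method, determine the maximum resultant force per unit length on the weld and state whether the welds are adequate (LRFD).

E43XX → F_EXX = 430 MPa.
Total weld length L_w = 700 mm. Treat welds as unit-width lines.
Polar moment about centroid: J = 2[d³/12 + d(b/2)²] = 2[350³/12 + 350×90²] = 12820000 mm³.
Direct shear f_v = P/L_w = 226×10³ / 700 = 322.9 N/mm (vertical).
Torsion M = P·e = 226×10³ × 295 = 66670000 N·mm.
Critical point at (x, y) = (90, 175) from centroid. f_tx = M·y/J = 910.4 N/mm; f_ty = M·x/J = 468.2 N/mm.
Resultant f_max = √[f_tx² + (f_v + f_ty)²] = √[910.4² + (322.9 + 468.2)²] = 1206 N/mm.
Capacity per unit length: φr_n = 0.75 × 0.6 × 430 × (0.707 × 8) = 1094 N/mm.
1206 > 1094 → NOT adequate.

f_max ≈ 1210 N/mm; NOT adequate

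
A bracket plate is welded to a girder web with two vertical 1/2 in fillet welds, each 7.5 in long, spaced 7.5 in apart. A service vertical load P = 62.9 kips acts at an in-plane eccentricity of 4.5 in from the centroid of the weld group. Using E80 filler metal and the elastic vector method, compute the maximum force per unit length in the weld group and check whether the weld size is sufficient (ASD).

f_max ≈ 8.82 kip/in; NOT adequate

E80XX → F_EXX = 80 ksi.
Total weld length L_w = 15 in. Treat welds as unit-width lines.
Polar moment about centroid: J = 2[d³/12 + d(b/2)²] = 2[7.5³/12 + 7.5×3.75²] = 281.2 in³.
Direct shear f_v = P/L_w = 62.9 / 15 = 4.193 kip/in (vertical).
Torsion M = P·e = 62.9 × 4.5 = 283.05 kip·in.
Critical point at (x, y) = (3.75, 3.75) from centroid. f_tx = M·y/J = 3.774 kip/in; f_ty = M·x/J = 3.774 kip/in.
Resultant f_max = √[f_tx² + (f_v + f_ty)²] = √[3.774² + (4.193 + 3.774)²] = 8.816 kip/in.
Capacity per unit length: r_n/Ω = (1/2.0) × 0.6 × 80 × (0.707 × 0.5) = 8.484 kip/in.
8.816 > 8.484 → NOT adequate.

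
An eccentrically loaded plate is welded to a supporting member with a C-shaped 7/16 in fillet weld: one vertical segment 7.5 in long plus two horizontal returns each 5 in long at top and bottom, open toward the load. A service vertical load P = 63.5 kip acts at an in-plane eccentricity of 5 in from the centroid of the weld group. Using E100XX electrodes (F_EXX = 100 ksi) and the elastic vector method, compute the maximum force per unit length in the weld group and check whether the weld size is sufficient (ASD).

Total weld length L_w = 17.5 in. Treat welds as unit-width lines.
Centroid: x̄ = 2×5×2.5 / 17.5 = 1.429 in from the vertical weld.
Polar moment about centroid: J = I_x + I_y = [7.5³/12 + 2×5×3.75²] + [7.5×1.429² + 2(5³/12 + 5×1.071²)] = 223.4 in³.
Direct shear f_v = P/L_w = 63.5 / 17.5 = 3.629 kip/in (vertical).
Torsion M = P·e = 63.5 × 5 = 317.5 kip·in.
Critical point at (x, y) = (3.571, 3.75) from centroid. f_tx = M·y/J = 5.33 kip/in; f_ty = M·x/J = 5.076 kip/in.
Resultant f_max = √[f_tx² + (f_v + f_ty)²] = √[5.33² + (3.629 + 5.076)²] = 10.21 kip/in.
Capacity per unit length: r_n/Ω = (1/2.0) × 0.6 × 100 × (0.707 × 0.4375) = 9.279 kip/in.
10.21 > 9.279 → NOT adequate.

f_max ≈ 10.2 kip/in; NOT adequate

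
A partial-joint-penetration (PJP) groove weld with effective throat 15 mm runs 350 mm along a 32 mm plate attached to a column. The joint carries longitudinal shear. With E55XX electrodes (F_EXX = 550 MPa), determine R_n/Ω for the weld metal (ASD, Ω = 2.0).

R_n/Ω ≈ 866 kN

Effective throat (given) t_e = 15 mm.
A_we = 15 × 350 = 5250 mm².
F_nw = 0.6 F_EXX = 330 MPa.
R_n/Ω = (330 × 5250) / 2.0 × 10⁻³ = 866.2 kN.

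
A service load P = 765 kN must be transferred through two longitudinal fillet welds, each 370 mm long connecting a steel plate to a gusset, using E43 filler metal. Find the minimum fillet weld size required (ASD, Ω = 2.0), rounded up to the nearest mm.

w = 12 mm

E43XX → F_EXX = 430 MPa.
Total weld length L = 740 mm.
Required throat t_e = P × Ω / (0.6 F_EXX × L) = 765 × 2.0 / (0.6 × 430 × 740 × 10⁻³) = 8.014 mm.
Required leg w = t_e / 0.707 = 11.33 mm → use 12 mm.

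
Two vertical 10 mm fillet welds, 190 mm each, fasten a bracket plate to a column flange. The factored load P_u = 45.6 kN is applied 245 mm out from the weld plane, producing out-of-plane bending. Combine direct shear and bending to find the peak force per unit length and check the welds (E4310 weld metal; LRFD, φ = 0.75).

f_max ≈ 936 N/mm; adequate

E43XX → F_EXX = 430 MPa.
L_w = 2 × 190 = 380 mm; section modulus (unit throat) S = 2 × L²/6 = 12030 mm².
Direct shear f_v = P/L_w = 45.6×10³/380 = 120 N/mm.
Moment M = P × e = 45.6×10³ × 245 = 11172000 N·mm; bending f_b = M/S = 928.4 N/mm.
f_max = √(f_v² + f_b²) = √(120² + 928.4²) = 936.1 N/mm.
φr_n = 0.75 × 0.6 × 430 × (0.707 × 10) = 1368 N/mm → adequate.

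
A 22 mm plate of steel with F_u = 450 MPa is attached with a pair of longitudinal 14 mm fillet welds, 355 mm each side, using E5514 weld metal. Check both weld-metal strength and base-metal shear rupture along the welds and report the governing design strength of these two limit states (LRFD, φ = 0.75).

φR_n ≈ 1740 kN (weld metal governs)

E55XX → F_EXX = 550 MPa.
t_e = 0.707 × 14 = 9.898 mm; L = 710 mm.
Weld metal: φR_n = 0.75 × 0.6 × 550 × 9.898 × 710 × 10⁻³ = 1739 kN.
Base metal (shear rupture): φR_n = 0.75 × 0.6 × 450 × 22 × 710 × 10⁻³ = 3163 kN.
Governing: weld metal.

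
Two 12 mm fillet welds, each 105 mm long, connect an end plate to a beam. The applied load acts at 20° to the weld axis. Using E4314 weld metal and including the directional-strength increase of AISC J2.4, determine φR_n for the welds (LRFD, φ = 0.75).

E43XX → F_EXX = 430 MPa.
t_e = 0.707 × 12 = 8.484 mm; A_we = 8.484 × 210 = 1782 mm².
Directional factor: 1.0 + 0.5 sin^1.5(20°) = 1.1.
F_nw = 0.6 × 430 × 1.1 = 283.8 MPa.
φR_n = 0.75 × 283.8 × 1782 × 10⁻³ = 379.2 kN.

φR_n ≈ 379 kN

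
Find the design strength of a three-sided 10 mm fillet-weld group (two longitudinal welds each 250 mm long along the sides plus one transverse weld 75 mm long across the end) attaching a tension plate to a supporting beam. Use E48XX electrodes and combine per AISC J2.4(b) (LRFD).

φR_n ≈ 878 kN

E48XX → F_EXX = 480 MPa.
t_e = 0.707 × 10 = 7.07 mm.
R_nwl = 0.6 × 480 × 7.07 × 500 × 10⁻³ = 1018 kN (longitudinal, 2 welds).
R_nwt = 0.6 × 480 × 7.07 × 75 × 10⁻³ = 152.7 kN (transverse, base value).
(i) R_nwl + R_nwt = 1171 kN; (ii) 0.85 R_nwl + 1.5 R_nwt = 1094 kN.
R_n = max = 1171 kN [governs: (i)]; φR_n = 878.1 kN.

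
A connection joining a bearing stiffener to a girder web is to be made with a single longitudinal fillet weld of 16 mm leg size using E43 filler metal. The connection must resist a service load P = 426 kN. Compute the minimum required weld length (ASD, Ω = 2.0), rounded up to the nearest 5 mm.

L = 295 mm

E43XX → F_EXX = 430 MPa.
Throat t_e = 0.707 × 16 = 11.31 mm.
r_n/Ω = (0.6 × 430 × 11.31) / 2.0 = 1459 N/mm = 1.459 kN/mm.
L_req = P / (r_n/Ω) = 426 / 1.459 = 291.9 mm total.
Round up → use L = 295 mm.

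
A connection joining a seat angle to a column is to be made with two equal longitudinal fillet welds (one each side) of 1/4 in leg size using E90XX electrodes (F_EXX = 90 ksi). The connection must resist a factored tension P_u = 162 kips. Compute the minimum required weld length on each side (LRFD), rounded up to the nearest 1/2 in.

L = 11.5 in on each side

Throat t_e = 0.707 × 0.25 = 0.1767 in.
φr_n = 0.75 × 0.6 × 90 × 0.1767 = 7.158 kips/in.
L_req = P_u / φr_n = 162 / 7.158 = 22.63 in total.
Per side: 22.63 / 2 = 11.32 in.
Round up → use L = 11.5 in on each side.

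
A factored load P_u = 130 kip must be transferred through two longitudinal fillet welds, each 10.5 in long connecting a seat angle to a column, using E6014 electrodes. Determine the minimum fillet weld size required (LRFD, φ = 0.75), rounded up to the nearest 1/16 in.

w = 3/8 in

E60XX → F_EXX = 60 ksi.
Total weld length L = 21 in.
Required throat t_e = P_u / (φ × 0.6 F_EXX × L) = 130 / (0.75 × 0.6 × 60 × 21) = 0.2293 in.
Required leg w = t_e / 0.707 = 0.3243 in → use 3/8 in.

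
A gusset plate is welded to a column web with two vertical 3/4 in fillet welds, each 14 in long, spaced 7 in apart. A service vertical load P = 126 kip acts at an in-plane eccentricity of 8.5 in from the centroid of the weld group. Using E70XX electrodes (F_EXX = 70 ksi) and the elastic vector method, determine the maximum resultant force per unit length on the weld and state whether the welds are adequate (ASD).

Total weld length L_w = 28 in. Treat welds as unit-width lines.
Polar moment about centroid: J = 2[d³/12 + d(b/2)²] = 2[14³/12 + 14×3.5²] = 800.3 in³.
Direct shear f_v = P/L_w = 126 / 28 = 4.5 kip/in (vertical).
Torsion M = P·e = 126 × 8.5 = 1071 kip·in.
Critical point at (x, y) = (3.5, 7) from centroid. f_tx = M·y/J = 9.367 kip/in; f_ty = M·x/J = 4.684 kip/in.
Resultant f_max = √[f_tx² + (f_v + f_ty)²] = √[9.367² + (4.5 + 4.684)²] = 13.12 kip/in.
Capacity per unit length: r_n/Ω = (1/2.0) × 0.6 × 70 × (0.707 × 0.75) = 11.14 kip/in.
13.12 > 11.14 → NOT adequate.

f_max ≈ 13.1 kip/in; NOT adequate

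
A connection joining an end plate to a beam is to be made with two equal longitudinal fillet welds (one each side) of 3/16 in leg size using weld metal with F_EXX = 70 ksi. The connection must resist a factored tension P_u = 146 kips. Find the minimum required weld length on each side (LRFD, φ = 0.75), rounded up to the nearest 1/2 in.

L = 17.5 in on each side

Throat t_e = 0.707 × 0.1875 = 0.1326 in.
φr_n = 0.75 × 0.6 × 70 × 0.1326 = 4.176 kips/in.
L_req = P_u / φr_n = 146 / 4.176 = 34.96 in total.
Per side: 34.96 / 2 = 17.48 in.
Round up → use L = 17.5 in on each side.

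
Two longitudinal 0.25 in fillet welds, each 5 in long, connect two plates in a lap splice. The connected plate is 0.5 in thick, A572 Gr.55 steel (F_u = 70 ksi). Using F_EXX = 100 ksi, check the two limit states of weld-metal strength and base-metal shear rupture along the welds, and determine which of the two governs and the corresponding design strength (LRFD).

t_e = 0.707 × 0.25 = 0.1767 in; L = 10 in.
Weld metal: φR_n = 0.75 × 0.6 × 100 × 0.1767 × 10 = 79.54 kips.
Base metal (shear rupture): φR_n = 0.75 × 0.6 × 70 × 0.5 × 10 = 157.5 kips.
Governing: weld metal.

φR_n ≈ 79.5 kips (weld metal governs)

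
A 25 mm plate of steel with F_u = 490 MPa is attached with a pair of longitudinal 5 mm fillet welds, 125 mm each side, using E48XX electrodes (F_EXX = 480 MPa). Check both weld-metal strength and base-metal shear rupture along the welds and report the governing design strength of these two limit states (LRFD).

t_e = 0.707 × 5 = 3.535 mm; L = 250 mm.
Weld metal: φR_n = 0.75 × 0.6 × 480 × 3.535 × 250 × 10⁻³ = 190.9 kN.
Base metal (shear rupture): φR_n = 0.75 × 0.6 × 490 × 25 × 250 × 10⁻³ = 1378 kN.
Governing: weld metal.

φR_n ≈ 191 kN (weld metal governs)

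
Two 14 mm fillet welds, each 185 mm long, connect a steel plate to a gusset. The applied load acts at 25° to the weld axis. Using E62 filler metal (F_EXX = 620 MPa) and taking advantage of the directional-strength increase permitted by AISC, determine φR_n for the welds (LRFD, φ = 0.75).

φR_n ≈ 1160 kN

t_e = 0.707 × 14 = 9.898 mm; A_we = 9.898 × 370 = 3662 mm².
Directional factor: 1.0 + 0.5 sin^1.5(25°) = 1.137.
F_nw = 0.6 × 620 × 1.137 = 423.1 MPa.
φR_n = 0.75 × 423.1 × 3662 × 10⁻³ = 1162 kN.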